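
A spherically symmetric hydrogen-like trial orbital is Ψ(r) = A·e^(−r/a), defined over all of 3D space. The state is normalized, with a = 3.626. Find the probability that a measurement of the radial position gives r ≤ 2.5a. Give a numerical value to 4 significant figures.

With dV = 4πr²dr, the probability is ∫|Ψ|² dV over r ≤ 2.5a.
Normalization gives A² = 1/(π·a^3).
In terms of u = r/a (A², 4π and the length scale all cancel between numerator and denominator), P = [∫_{0}^{2.5} u^2·e^(-2·u) du] / [∫_{0}^{∞} u^2·e^(-2·u) du].
Using ∫ u^2·e^(-2·u) du = -(2·u^2 + 2·u + 1)·e^(-2·u)/4, the numerator is 1/4 - 37·e^(-5)/8 and the denominator is 1/4.
This evaluates to P = 0.87535.

P ≈ 0.8753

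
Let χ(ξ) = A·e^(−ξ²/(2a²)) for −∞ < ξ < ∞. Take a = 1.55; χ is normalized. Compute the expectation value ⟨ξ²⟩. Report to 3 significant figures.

⟨ξ²⟩ = ∫ ξ^2 |χ|² dξ over the full domain.
Since the A² factors cancel between numerator and denominator, ⟨ξ²⟩ = a^2/2.
With a = 1.55, ⟨ξ^2⟩ = 1.201.

⟨ξ^2⟩ ≈ 1.20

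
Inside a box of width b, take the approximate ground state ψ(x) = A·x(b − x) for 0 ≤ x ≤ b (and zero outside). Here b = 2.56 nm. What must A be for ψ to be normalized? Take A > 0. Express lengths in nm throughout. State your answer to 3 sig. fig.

Require ∫ |ψ|² dx = 1 over the whole domain.
Expanding the polynomial and integrating term by term, carrying out the integral gives A² · b^5/30.
Hence A² = 1/[b^5/30].
Plugging in b = 2.56 yields A = 0.5223.

A ≈ 0.522 nm^(-5/2)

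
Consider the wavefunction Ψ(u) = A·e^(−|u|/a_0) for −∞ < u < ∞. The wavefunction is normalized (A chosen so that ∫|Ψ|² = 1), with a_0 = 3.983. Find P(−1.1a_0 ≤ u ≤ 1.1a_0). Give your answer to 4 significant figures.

P ≈ 0.8892

|Ψ|² is the probability density, so P = ∫_{−1.1a_0}^{1.1a_0} |Ψ|² du.
The normalization integral ∫|Ψ|²du over the whole domain equals a_0·A², and A² cancels in the ratio.
By symmetry take twice the u ≥ 0 contribution in numerator and denominator; the 2's cancel. In terms of t = u/a_0 (A² and the length scale cancel between numerator and denominator), P = [∫_{0}^{1.1} e^(-2·t) dt] / [∫_{0}^{∞} e^(-2·t) dt].
With ∫ e^(-2·t) dt = -e^(-2·t)/2 + C, the region integral is 1/2 - e^(-11/5)/2 and the full one is 1/2.
This works out to P = 0.88920.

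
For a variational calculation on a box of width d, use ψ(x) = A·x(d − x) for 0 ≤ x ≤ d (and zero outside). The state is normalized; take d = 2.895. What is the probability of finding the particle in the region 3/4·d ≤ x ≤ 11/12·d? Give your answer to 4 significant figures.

P = ∫_{3/4·d}^{11/12·d} |ψ(x)|² dx.
Since A² = 1/(d^5/30), this is the region integral divided by the full normalization integral.
Substituting u = x/d, A² and the length scale cancel in the ratio: P = ∫_{3/4}^{11/12} u^2·(1 - u)^2 du / ∫_{0}^{1} u^2·(1 - u)^2 du.
Using ∫ u^2·(1 - u)^2 du = u^3·(6·u^2 - 15·u + 10)/30, the numerator is ≈ 0.00328093 and the denominator is 1/30.
This works out to P = 0.098428.

P ≈ 0.09843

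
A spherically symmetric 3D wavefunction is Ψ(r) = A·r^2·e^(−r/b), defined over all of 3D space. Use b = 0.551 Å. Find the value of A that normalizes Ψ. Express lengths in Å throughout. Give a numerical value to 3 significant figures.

A ≈ 0.958 Å^(-7/2)

Require ∫ |Ψ|² 4πr² dr = 1 over the whole domain.
The integral (without the A² prefactor) comes out to 45·π·b^7/2.
Hence A² = 1/[45·π·b^7/2].
Substituting b = 0.551 gives A² = 0.9175, so A = 0.9579.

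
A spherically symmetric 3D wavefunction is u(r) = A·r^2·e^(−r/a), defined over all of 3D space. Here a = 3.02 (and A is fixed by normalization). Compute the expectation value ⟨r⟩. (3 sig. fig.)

⟨r⟩ ≈ 10.6

⟨r⟩ = ∫ r |u|² 4πr² dr over the full domain.
Evaluating both integrals, ⟨r⟩ = 7·a/2.
With a = 3.02, ⟨r⟩ = 10.57.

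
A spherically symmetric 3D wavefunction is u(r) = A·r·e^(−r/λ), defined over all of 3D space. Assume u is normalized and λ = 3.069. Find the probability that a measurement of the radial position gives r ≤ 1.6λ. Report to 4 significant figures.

P ≈ 0.2194

With dV = 4πr²dr, the probability is ∫|u|² dV over r ≤ 1.6λ.
A² is fixed by ∫₀^∞ 4πr²|u|² dr = 1, i.e. A² = (3·π·λ^5)^(−1).
Substituting t = r/λ, A², 4π and the length scale all cancel in the ratio: P = ∫_{0}^{1.6} t^4·e^(-2·t) dt / ∫_{0}^{∞} t^4·e^(-2·t) dt.
With ∫ t^4·e^(-2·t) dt = -(t^4/2 + t^3 + 3·t^2/2 + 3·t/2 + 3/4)·e^(-2·t) + C, the region integral is ≈ 0.164541 and the full one is 3/4.
This evaluates to P = 0.21939.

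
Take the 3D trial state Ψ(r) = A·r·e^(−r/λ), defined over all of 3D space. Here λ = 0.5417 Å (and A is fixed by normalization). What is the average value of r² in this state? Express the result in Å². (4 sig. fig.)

By definition ⟨r²⟩ = ∫ r^2 |Ψ(r)|² 4πr² dr.
With ∫₀^∞ r^6 e^(−αr) dr = 6!/α^7, evaluating both integrals, ⟨r²⟩ = 15·λ^2/2.
Putting λ = 0.5417 gives 2.2008.

⟨r^2⟩ ≈ 2.201 Å^2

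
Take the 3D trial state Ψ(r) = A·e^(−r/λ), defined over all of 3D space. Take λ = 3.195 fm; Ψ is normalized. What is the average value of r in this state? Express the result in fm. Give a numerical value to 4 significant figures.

The expectation value is the |Ψ|²-weighted average of r: ∫ r|Ψ|² 4πr² dr.
Recall ∫₀^∞ r^m e^(−r/β) dr = m!·β^(m+1), the ratio of the moment integral to the normalization integral gives ⟨r⟩ = 3·λ/2.
Putting λ = 3.195 gives 4.7925.

⟨r⟩ ≈ 4.793 fm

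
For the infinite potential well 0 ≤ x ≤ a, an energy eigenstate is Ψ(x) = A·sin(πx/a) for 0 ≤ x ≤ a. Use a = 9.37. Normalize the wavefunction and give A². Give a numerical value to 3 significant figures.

Require ∫ |Ψ|² dx = 1 over the whole domain.
Carrying out the integral gives A² · a/2.
Substituting a = 9.37 gives A² = 0.2134, so A = 0.4620.

A^2 ≈ 0.213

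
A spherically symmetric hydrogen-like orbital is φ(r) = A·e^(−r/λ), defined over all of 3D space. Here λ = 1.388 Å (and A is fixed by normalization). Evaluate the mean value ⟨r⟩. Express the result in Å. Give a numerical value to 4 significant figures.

⟨r⟩ ≈ 2.082 Å

The expectation value is the |φ|²-weighted average of r: ∫ r|φ|² 4πr² dr.
Using ∫₀^∞ rⁿ e^(−αr) dr = n!/αⁿ⁺¹, since the A² factors cancel between numerator and denominator, ⟨r⟩ = 3·λ/2.
With λ = 1.388, ⟨r⟩ = 2.0820.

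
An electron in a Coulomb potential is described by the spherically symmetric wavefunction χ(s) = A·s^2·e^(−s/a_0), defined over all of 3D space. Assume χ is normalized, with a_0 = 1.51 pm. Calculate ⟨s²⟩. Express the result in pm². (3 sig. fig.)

⟨s²⟩ = ∫ s^2 |χ|² 4πs² ds over the full domain.
The ratio of the moment integral to the normalization integral gives ⟨s²⟩ = 14·a_0^2.
Putting a_0 = 1.51 gives 31.92.

⟨s^2⟩ ≈ 31.9 pm^2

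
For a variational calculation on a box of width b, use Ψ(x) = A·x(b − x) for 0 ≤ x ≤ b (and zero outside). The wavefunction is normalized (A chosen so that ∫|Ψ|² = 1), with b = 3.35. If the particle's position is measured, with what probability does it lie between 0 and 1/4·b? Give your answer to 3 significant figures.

|Ψ|² is the probability density, so P = ∫_{0}^{1/4·b} |Ψ|² dx.
The normalization integral ∫|Ψ|²dx over the whole domain equals b^5/30·A², and A² cancels in the ratio.
In terms of u = x/b (A² and the length scale cancel between numerator and denominator), P = [∫_{0}^{1/4} u^2·(1 - u)^2 du] / [∫_{0}^{1} u^2·(1 - u)^2 du].
With ∫ u^2·(1 - u)^2 du = u^3·(6·u^2 - 15·u + 10)/30 + C, the region integral is ≈ 0.0034505 and the full one is 1/30.
The result is P = 53/512.

P ≈ 0.104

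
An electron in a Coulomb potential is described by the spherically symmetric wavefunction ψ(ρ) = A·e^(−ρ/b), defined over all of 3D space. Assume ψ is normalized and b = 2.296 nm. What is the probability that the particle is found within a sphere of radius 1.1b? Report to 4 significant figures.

P ≈ 0.3773

P = ∫ |ψ|² 4πρ² dρ over ρ ≤ 1.1b.
Normalization gives A² = 1/(π·b^3).
Substituting u = ρ/b, A², 4π and the length scale all cancel in the ratio: P = ∫_{0}^{1.1} u^2·e^(-2·u) du / ∫_{0}^{∞} u^2·e^(-2·u) du.
With ∫ u^2·e^(-2·u) du = -(2·u^2 + 2·u + 1)·e^(-2·u)/4 + C, the region integral is 1/4 - 281·e^(-11/5)/200 and the full one is 1/4.
Taking the ratio yields P = 0.37729.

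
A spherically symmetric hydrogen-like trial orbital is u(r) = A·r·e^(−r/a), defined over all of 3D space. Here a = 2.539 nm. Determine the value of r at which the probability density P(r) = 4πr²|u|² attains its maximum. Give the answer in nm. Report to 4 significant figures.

Set d/dr [P(r) = 4πr²|u|²] = 0 and solve for r > 0.
Solving yields r = 2·a.
With a = 2.539, the most probable radial distance is 5.0780 nm.

r ≈ 5.078 nm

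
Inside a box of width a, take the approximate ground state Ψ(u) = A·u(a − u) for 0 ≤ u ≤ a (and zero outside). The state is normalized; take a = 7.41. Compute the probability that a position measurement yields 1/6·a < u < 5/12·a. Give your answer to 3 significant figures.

P ≈ 0.311

P = ∫_{1/6·a}^{5/12·a} |Ψ(u)|² du.
The normalization integral ∫|Ψ|²du over the whole domain equals a^5/30·A², and A² cancels in the ratio.
Substituting t = u/a, A² and the length scale cancel in the ratio: P = ∫_{1/6}^{5/12} t^2·(1 - t)^2 dt / ∫_{0}^{1} t^2·(1 - t)^2 dt.
With ∫ t^2·(1 - t)^2 dt = t^3·(6·t^2 - 15·t + 10)/30 + C, the region integral is ≈ 0.010371 and the full one is 1/30.
Taking the ratio, P = 0.3111.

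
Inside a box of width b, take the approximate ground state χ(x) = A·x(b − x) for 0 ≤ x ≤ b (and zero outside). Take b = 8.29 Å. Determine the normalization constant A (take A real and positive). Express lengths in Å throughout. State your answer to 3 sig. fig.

Normalization requires ∫|χ|² dx = 1, integrated from 0 to b.
The integral (without the A² prefactor) comes out to b^5/30.
Hence A² = 1/[b^5/30].
Substituting b = 8.29 gives A² = 0.0007662, so A = 0.02768.

A ≈ 0.0277 Å^(-5/2)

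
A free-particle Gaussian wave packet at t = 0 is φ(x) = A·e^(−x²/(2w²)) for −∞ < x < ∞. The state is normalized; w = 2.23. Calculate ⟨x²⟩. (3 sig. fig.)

⟨x^2⟩ ≈ 2.49

By definition ⟨x²⟩ = ∫ x^2 |φ(x)|² dx.
With ∫_{−∞}^{∞} x^(2m) e^(−αx²) dx = (2m−1)!!·√π / (2^m α^(m+1/2)), the ratio of the moment integral to the normalization integral gives ⟨x²⟩ = w^2/2.
Putting w = 2.23 gives 2.486.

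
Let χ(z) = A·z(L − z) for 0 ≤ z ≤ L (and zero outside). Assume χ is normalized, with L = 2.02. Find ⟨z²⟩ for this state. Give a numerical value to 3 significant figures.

By definition ⟨z²⟩ = ∫ z^2 |χ(z)|² dz.
Expanding the polynomial and integrating term by term, evaluating both integrals, ⟨z²⟩ = 2·L^2/7.
Putting L = 2.02 gives 1.166.

⟨z^2⟩ ≈ 1.17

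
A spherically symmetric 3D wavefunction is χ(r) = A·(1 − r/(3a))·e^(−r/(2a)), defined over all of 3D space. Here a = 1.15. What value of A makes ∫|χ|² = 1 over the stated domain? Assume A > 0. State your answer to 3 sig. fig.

The normalization condition is ∫|χ|² 4πr² dr = 1 from 0 to ∞.
In 3D with spherical symmetry the volume element is 4πr² dr.
Carrying out the integral gives A² · 8·π·a^3/3.
With a = 1.15: A² = 0.07849 and A = 0.2802.

A ≈ 0.280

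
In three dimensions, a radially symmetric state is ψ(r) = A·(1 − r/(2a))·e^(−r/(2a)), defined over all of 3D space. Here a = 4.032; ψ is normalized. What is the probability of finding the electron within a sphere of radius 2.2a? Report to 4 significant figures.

With dV = 4πr²dr, the probability is ∫|ψ|² dV over r ≤ 2.2a.
Normalization gives A² = 1/(8·π·a^3).
Let u = r/a; then A², 4π and the length scale all cancel, so P = ∫_{0}^{2.2} u^2·(1 - u/2)^2·e^(-u) du ÷ ∫_{0}^{∞} u^2·(1 - u/2)^2·e^(-u) du.
An antiderivative of u^2·(1 - u/2)^2·e^(-u) is -(u^4/4 + u^2 + 2·u + 2)·e^(-u); evaluating from 0 to 2.2 gives ≈ 0.105665, while the full integral is 2.
The region integral divided by the full integral gives P = 0.052832.

P ≈ 0.05283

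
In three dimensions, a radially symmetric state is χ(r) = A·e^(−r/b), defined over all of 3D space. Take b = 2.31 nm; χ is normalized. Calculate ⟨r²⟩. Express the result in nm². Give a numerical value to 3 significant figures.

⟨r^2⟩ ≈ 16.0 nm^2

By definition ⟨r²⟩ = ∫ r^2 |χ(r)|² 4πr² dr.
Since the A² factors cancel between numerator and denominator, ⟨r²⟩ = 3·b^2.
Putting b = 2.31 gives 16.01.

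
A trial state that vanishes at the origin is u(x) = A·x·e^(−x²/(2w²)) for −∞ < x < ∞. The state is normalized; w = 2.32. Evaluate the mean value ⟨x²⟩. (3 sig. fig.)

The expectation value is the |u|²-weighted average of x^2: ∫ x^2|u|² dx.
Evaluating both integrals, ⟨x²⟩ = 3·w^2/2.
Putting w = 2.32 gives 8.074.

⟨x^2⟩ ≈ 8.07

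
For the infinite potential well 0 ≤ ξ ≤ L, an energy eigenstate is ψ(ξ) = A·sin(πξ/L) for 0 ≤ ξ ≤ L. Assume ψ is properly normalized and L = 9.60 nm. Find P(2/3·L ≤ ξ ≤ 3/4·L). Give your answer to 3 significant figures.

P = ∫_{2/3·L}^{3/4·L} |ψ(ξ)|² dξ.
With A² fixed by ∫|ψ|² = 1, i.e. A² = (L/2)^(−1), substitute and integrate.
In terms of u = ξ/L (A² and the length scale cancel between numerator and denominator), P = [∫_{2/3}^{3/4} sin(π·u)^2 du] / [∫_{0}^{1} sin(π·u)^2 du].
An antiderivative of sin(π·u)^2 is u/2 - sin(2·π·u)/(4·π); evaluating from 2/3 to 3/4 gives -√(3)/(8·π) + 1/24 + 1/(4·π), while the full integral is 1/2.
This works out to P = (-3·√(3) + π + 6)/(12·π).

P ≈ 0.105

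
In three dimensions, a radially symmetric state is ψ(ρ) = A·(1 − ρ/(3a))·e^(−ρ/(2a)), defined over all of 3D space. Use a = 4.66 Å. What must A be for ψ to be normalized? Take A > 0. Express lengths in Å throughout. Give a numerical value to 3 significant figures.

Require ∫ |ψ|² 4πρ² dρ = 1 over the whole domain.
(Spherical symmetry: dV = 4πρ² dρ.)
With ψ = A·(1 − ρ/(3a))·e^(−ρ/(2a)), the integral evaluates to A²·[8·π·a^3/3].
So A² = (8·π·a^3/3)^(−1).
Plugging in a = 4.66 yields A = 0.03434.

A ≈ 0.0343 Å^(-3/2)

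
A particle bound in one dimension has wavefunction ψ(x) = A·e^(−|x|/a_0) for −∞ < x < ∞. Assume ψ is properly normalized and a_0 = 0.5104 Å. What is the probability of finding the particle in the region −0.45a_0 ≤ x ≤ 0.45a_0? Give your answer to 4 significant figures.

P = ∫_{−0.45a_0}^{0.45a_0} |ψ(x)|² dx.
Since A² = 1/(a_0), this is the region integral divided by the full normalization integral.
By symmetry take twice the x ≥ 0 contribution in numerator and denominator; the 2's cancel. Let u = x/a_0; then A² and the length scale cancel, so P = ∫_{0}^{0.45} e^(-2·u) du ÷ ∫_{0}^{∞} e^(-2·u) du.
An antiderivative of e^(-2·u) is -e^(-2·u)/2; evaluating from 0 to 0.45 gives 1/2 - e^(-9/10)/2, while the full integral is 1/2.
Taking the ratio, P = 0.59343.

P ≈ 0.5934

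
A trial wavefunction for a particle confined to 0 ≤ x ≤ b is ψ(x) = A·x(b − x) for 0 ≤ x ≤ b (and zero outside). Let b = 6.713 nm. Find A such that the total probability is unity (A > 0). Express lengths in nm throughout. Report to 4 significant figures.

The normalization condition is ∫|ψ|² dx = 1 from 0 to b.
∫|ψ|² dx = A²·(b^5/30).
Setting this equal to 1 gives A² = 1/(b^5/30).
Plugging in b = 6.713 yields A = 0.046910.

A ≈ 0.04691 nm^(-5/2)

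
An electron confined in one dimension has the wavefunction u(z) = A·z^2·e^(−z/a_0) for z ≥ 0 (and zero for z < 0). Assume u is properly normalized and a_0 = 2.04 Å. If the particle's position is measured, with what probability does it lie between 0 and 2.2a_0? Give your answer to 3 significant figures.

P ≈ 0.449

P = ∫_{0}^{2.2a_0} |u(z)|² dz.
The normalization integral ∫|u|²dz over the whole domain equals 3·a_0^5/4·A², and A² cancels in the ratio.
In terms of t = z/a_0 (A² and the length scale cancel between numerator and denominator), P = [∫_{0}^{2.2} t^4·e^(-2·t) dt] / [∫_{0}^{∞} t^4·e^(-2·t) dt].
An antiderivative of t^4·e^(-2·t) is -(t^4/2 + t^3 + 3·t^2/2 + 3·t/2 + 3/4)·e^(-2·t); evaluating from 0 to 2.2 gives ≈ 0.33661, while the full integral is 3/4.
Taking the ratio, P = 0.4488.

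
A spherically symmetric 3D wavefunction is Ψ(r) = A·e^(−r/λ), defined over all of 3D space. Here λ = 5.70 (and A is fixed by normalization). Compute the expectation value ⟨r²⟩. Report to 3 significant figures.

⟨r²⟩ = ∫ r^2 |Ψ|² 4πr² dr over the full domain.
With ∫₀^∞ r^4 e^(−αr) dr = 4!/α^5, the ratio of the moment integral to the normalization integral gives ⟨r²⟩ = 3·λ^2.
Putting λ = 5.70 gives 97.47.

⟨r^2⟩ ≈ 97.5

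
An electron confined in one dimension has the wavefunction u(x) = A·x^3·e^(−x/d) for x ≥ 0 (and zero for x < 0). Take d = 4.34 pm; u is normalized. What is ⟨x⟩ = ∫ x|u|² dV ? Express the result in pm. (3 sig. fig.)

⟨x⟩ ≈ 15.2 pm

⟨x⟩ = ∫ x |u|² dx over the full domain.
Recall ∫₀^∞ x^m e^(−x/β) dx = m!·β^(m+1), the ratio of the moment integral to the normalization integral gives ⟨x⟩ = 7·d/2.
Putting d = 4.34 gives 15.19.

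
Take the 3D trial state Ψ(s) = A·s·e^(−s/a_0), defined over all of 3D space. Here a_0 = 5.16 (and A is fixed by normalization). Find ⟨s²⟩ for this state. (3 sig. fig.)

The expectation value is the |Ψ|²-weighted average of s^2: ∫ s^2|Ψ|² 4πs² ds.
Using ∫₀^∞ sⁿ e^(−αs) ds = n!/αⁿ⁺¹, evaluating both integrals, ⟨s²⟩ = 15·a_0^2/2.
Putting a_0 = 5.16 gives 199.7.

⟨s^2⟩ ≈ 200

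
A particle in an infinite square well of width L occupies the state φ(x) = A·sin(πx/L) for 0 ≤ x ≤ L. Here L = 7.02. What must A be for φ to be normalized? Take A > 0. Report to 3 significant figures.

A ≈ 0.534

We need A² ∫|f|² dx = 1, taking the integral from 0 to L.
With ∫₀^L sin²(nπx/L) dx = L/2, ∫|φ|² dx = A²·(L/2).
Plugging in L = 7.02 yields A = 0.5338.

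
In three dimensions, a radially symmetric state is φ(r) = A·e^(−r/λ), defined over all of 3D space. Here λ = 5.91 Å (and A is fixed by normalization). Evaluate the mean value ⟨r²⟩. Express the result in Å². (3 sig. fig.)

The expectation value is the |φ|²-weighted average of r^2: ∫ r^2|φ|² 4πr² dr.
Since the A² factors cancel between numerator and denominator, ⟨r²⟩ = 3·λ^2.
Putting λ = 5.91 gives 104.8.

⟨r^2⟩ ≈ 105 Å^2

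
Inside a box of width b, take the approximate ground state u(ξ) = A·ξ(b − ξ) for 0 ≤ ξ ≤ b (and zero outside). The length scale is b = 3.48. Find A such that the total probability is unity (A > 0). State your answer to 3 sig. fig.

A ≈ 0.242

We need A² ∫|f|² dξ = 1, taking the integral from 0 to b.
The integral (without the A² prefactor) comes out to b^5/30.
Setting this equal to 1 gives A² = 1/(b^5/30).
Plugging in b = 3.48 yields A = 0.2424.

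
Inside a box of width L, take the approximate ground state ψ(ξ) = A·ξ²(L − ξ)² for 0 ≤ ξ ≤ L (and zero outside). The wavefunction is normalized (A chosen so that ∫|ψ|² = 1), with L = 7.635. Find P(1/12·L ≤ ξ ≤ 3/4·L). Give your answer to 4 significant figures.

P ≈ 0.9507

P = ∫_{1/12·L}^{3/4·L} |ψ(ξ)|² dξ.
With A² fixed by ∫|ψ|² = 1, i.e. A² = (L^9/630)^(−1), substitute and integrate.
Substituting u = ξ/L, A² and the length scale cancel in the ratio: P = ∫_{1/12}^{3/4} u^4·(1 - u)^4 du / ∫_{0}^{1} u^4·(1 - u)^4 du.
Using ∫ u^4·(1 - u)^4 du = u^5·(70·u^4 - 315·u^3 + 540·u^2 - 420·u + 126)/630, the numerator is ≈ 0.00150904 and the denominator is 1/630.
Taking the ratio, P = 0.95069.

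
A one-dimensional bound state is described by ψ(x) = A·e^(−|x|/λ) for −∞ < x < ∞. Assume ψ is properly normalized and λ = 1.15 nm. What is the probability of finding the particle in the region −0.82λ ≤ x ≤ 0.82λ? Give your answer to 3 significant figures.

P = ∫_{−0.82λ}^{0.82λ} |ψ(x)|² dx.
Since A² = 1/(λ), this is the region integral divided by the full normalization integral.
By symmetry take twice the x ≥ 0 contribution in numerator and denominator; the 2's cancel. Substituting u = x/λ, A² and the length scale cancel in the ratio: P = ∫_{0}^{0.82} e^(-2·u) du / ∫_{0}^{∞} e^(-2·u) du.
Using ∫ e^(-2·u) du = -e^(-2·u)/2, the numerator is 1/2 - e^(-41/25)/2 and the denominator is 1/2.
Evaluating gives P = 0.8060.

P ≈ 0.806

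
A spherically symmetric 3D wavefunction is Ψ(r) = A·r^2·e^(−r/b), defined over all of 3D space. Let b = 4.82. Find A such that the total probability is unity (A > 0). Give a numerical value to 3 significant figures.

A ≈ 0.000484

The normalization condition is ∫|Ψ|² 4πr² dr = 1 from 0 to ∞.
In 3D with spherical symmetry the volume element is 4πr² dr.
Carrying out the integral gives A² · 45·π·b^7/2.
Hence A² = 1/[45·π·b^7/2].
Substituting b = 4.82 gives A² = 2.341E-7, so A = 0.0004838.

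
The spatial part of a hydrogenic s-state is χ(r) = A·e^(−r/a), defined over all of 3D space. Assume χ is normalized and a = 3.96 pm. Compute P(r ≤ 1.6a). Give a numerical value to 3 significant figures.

With dV = 4πr²dr, the probability is ∫|χ|² dV over r ≤ 1.6a.
A² is fixed by ∫₀^∞ 4πr²|χ|² dr = 1, i.e. A² = (π·a^3)^(−1).
Let u = r/a; then A², 4π and the length scale all cancel, so P = ∫_{0}^{1.6} u^2·e^(-2·u) du ÷ ∫_{0}^{∞} u^2·e^(-2·u) du.
Using ∫ u^2·e^(-2·u) du = -(2·u^2 + 2·u + 1)·e^(-2·u)/4, the numerator is 1/4 - 233·e^(-16/5)/100 and the denominator is 1/4.
Taking the ratio yields P = 0.6201.

P ≈ 0.620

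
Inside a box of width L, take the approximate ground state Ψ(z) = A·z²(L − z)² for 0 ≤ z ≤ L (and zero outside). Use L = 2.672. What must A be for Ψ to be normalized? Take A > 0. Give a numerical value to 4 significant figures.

Require ∫ |Ψ|² dz = 1 over the whole domain.
Carrying out the integral gives A² · L^9/630.
So A² = (L^9/630)^(−1).
Substituting L = 2.672 gives A² = 0.090743, so A = 0.30124.

A ≈ 0.3012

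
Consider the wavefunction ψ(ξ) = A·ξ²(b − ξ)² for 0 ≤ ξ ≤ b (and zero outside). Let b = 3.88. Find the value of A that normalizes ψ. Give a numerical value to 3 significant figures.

Require ∫ |ψ|² dξ = 1 over the whole domain.
Expanding the polynomial and integrating term by term, with ψ = A·ξ²(b − ξ)², the integral evaluates to A²·[b^9/630].
Hence A² = 1/[b^9/630].
With b = 3.88: A² = 0.003161 and A = 0.05622.

A ≈ 0.0562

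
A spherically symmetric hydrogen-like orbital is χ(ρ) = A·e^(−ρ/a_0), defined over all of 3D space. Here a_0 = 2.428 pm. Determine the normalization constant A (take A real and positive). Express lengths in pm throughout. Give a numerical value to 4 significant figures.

Normalization requires ∫|χ|² 4πρ² dρ = 1, integrated from 0 to ∞.
In 3D with spherical symmetry the volume element is 4πρ² dρ.
∫|χ|² 4πρ² dρ = A²·(π·a_0^3).
So A² = (π·a_0^3)^(−1).
Substituting a_0 = 2.428 gives A² = 0.022238, so A = 0.14913.

A ≈ 0.1491 pm^(-3/2)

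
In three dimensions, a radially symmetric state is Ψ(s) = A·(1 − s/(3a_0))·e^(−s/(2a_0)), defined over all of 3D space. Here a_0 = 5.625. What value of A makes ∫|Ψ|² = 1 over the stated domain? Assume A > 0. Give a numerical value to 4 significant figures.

A ≈ 0.02590

We need A² ∫|f|² 4πs² ds = 1, taking the integral from 0 to ∞.
In 3D with spherical symmetry the volume element is 4πs² ds.
With ∫₀^∞ s^4 e^(−αs) ds = 4!/α^5, ∫|Ψ|² 4πs² ds = A²·(8·π·a_0^3/3).
Setting this equal to 1 gives A² = 1/(8·π·a_0^3/3).
Plugging in a_0 = 5.625 yields A = 0.025897.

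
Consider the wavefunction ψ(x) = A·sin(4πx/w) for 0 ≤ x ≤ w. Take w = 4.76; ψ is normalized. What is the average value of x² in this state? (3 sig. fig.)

⟨x^2⟩ ≈ 7.48

⟨x²⟩ = ∫ x^2 |ψ|² dx over the full domain.
Using sin²θ = (1 − cos 2θ)/2, since the A² factors cancel between numerator and denominator, ⟨x²⟩ = -w^2/(32·π^2) + w^2/3.
With w = 4.76, ⟨x^2⟩ = 7.481.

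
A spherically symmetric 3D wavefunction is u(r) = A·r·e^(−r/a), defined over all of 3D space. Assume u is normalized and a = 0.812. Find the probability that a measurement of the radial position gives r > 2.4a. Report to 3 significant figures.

With dV = 4πr²dr, the probability is ∫|u|² dV over r > 2.4a.
A² is fixed by ∫₀^∞ 4πr²|u|² dr = 1, i.e. A² = (3·π·a^5)^(−1).
Substituting t = r/a, A², 4π and the length scale all cancel in the ratio: P = ∫_{2.4}^{∞} t^4·e^(-2·t) dt / ∫_{0}^{∞} t^4·e^(-2·t) dt.
An antiderivative of t^4·e^(-2·t) is -(t^4/2 + t^3 + 3·t^2/2 + 3·t/2 + 3/4)·e^(-2·t); evaluating from 2.4 to ∞ gives ≈ 0.35719, while the full integral is 3/4.
Taking the ratio yields P = 0.4763.

P ≈ 0.476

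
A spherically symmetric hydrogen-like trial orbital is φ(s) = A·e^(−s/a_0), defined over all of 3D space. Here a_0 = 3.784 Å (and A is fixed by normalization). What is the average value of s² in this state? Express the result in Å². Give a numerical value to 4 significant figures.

By definition ⟨s²⟩ = ∫ s^2 |φ(s)|² 4πs² ds.
Since the A² factors cancel between numerator and denominator, ⟨s²⟩ = 3·a_0^2.
Putting a_0 = 3.784 gives 42.956.

⟨s^2⟩ ≈ 42.96 Å^2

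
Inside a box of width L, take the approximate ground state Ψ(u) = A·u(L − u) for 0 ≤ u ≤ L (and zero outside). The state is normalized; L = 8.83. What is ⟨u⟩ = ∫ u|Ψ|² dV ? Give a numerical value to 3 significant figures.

By definition ⟨u⟩ = ∫ u |Ψ(u)|² du.
Expanding the polynomial and integrating term by term, since the A² factors cancel between numerator and denominator, ⟨u⟩ = L/2.
Putting L = 8.83 gives 4.415.

⟨u⟩ ≈ 4.42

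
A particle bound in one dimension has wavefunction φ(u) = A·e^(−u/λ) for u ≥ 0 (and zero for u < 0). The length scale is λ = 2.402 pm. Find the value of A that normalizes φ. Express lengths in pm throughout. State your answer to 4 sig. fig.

A ≈ 0.9125 pm^(-1/2)

We need A² ∫|f|² du = 1, taking the integral from 0 to ∞.
Using ∫₀^∞ uⁿ e^(−αu) du = n!/αⁿ⁺¹, ∫|φ|² du = A²·(λ/2).
Substituting λ = 2.402 gives A² = 0.83264, so A = 0.91249.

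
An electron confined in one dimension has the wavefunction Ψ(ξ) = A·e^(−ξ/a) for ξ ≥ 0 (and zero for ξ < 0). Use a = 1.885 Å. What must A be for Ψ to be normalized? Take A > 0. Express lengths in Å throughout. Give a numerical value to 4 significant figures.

A ≈ 1.030 Å^(-1/2)

Normalization requires ∫|Ψ|² dξ = 1, integrated from 0 to ∞.
With ∫₀^∞ ξ^0 e^(−αξ) dξ = 0!/α^1, carrying out the integral gives A² · a/2.
Setting this equal to 1 gives A² = 1/(a/2).
Substituting a = 1.885 gives A² = 1.0610, so A = 1.0301.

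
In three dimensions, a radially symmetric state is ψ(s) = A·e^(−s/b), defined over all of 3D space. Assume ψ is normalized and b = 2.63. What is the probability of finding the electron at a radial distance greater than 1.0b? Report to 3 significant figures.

Integrate the radial probability density 4πs²|ψ|² over s > 1.0b.
Normalization gives A² = 1/(π·b^3).
In terms of u = s/b (A², 4π and the length scale all cancel between numerator and denominator), P = [∫_{1.0}^{∞} u^2·e^(-2·u) du] / [∫_{0}^{∞} u^2·e^(-2·u) du].
Using ∫ u^2·e^(-2·u) du = -(2·u^2 + 2·u + 1)·e^(-2·u)/4, the numerator is 5·e^(-2)/4 and the denominator is 1/4.
Taking the ratio yields P = 0.6767.

P ≈ 0.677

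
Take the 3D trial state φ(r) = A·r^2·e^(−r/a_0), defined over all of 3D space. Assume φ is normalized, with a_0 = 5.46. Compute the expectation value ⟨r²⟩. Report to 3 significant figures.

The expectation value is the |φ|²-weighted average of r^2: ∫ r^2|φ|² 4πr² dr.
Using ∫₀^∞ rⁿ e^(−αr) dr = n!/αⁿ⁺¹, the ratio of the moment integral to the normalization integral gives ⟨r²⟩ = 14·a_0^2.
Putting a_0 = 5.46 gives 417.4.

⟨r^2⟩ ≈ 417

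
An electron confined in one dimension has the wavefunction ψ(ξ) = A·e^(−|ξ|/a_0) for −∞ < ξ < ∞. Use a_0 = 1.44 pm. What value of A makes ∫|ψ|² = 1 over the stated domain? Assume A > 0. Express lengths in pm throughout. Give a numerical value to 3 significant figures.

We need A² ∫|f|² dξ = 1, taking the integral from −∞ to ∞.
Carrying out the integral gives A² · a_0.
Setting this equal to 1 gives A² = 1/(a_0).
Plugging in a_0 = 1.44 yields A = 0.8333.

A ≈ 0.833 pm^(-1/2)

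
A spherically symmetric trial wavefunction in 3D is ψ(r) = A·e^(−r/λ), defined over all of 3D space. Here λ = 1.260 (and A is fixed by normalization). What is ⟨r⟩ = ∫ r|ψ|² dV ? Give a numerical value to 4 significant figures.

⟨r⟩ ≈ 1.890

By definition ⟨r⟩ = ∫ r |ψ(r)|² 4πr² dr.
Since the A² factors cancel between numerator and denominator, ⟨r⟩ = 3·λ/2.
With λ = 1.260, ⟨r⟩ = 1.8900.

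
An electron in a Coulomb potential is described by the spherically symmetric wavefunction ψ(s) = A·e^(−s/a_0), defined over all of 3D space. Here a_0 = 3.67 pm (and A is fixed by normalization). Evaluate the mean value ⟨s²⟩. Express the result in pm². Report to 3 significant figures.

The expectation value is the |ψ|²-weighted average of s^2: ∫ s^2|ψ|² 4πs² ds.
Recall ∫₀^∞ s^m e^(−s/β) ds = m!·β^(m+1), since the A² factors cancel between numerator and denominator, ⟨s²⟩ = 3·a_0^2.
Putting a_0 = 3.67 gives 40.41.

⟨s^2⟩ ≈ 40.4 pm^2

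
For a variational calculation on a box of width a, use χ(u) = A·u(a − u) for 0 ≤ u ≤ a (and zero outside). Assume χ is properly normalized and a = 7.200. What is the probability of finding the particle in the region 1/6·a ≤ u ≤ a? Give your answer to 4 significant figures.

The probability is P = ∫ |χ|² du over [1/6·a, a].
The normalization integral ∫|χ|²du over the whole domain equals a^5/30·A², and A² cancels in the ratio.
In terms of t = u/a (A² and the length scale cancel between numerator and denominator), P = [∫_{1/6}^{1} t^2·(1 - t)^2 dt] / [∫_{0}^{1} t^2·(1 - t)^2 dt].
An antiderivative of t^2·(1 - t)^2 is t^3·(6·t^2 - 15·t + 10)/30; evaluating from 1/6 to 1 gives 125/3888, while the full integral is 1/30.
Taking the ratio, P = 625/648.

P ≈ 0.9645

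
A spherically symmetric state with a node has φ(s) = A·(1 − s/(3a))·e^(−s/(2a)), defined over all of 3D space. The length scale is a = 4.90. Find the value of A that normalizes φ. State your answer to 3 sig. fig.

A ≈ 0.0319

Normalization requires ∫|φ|² 4πs² ds = 1, integrated from 0 to ∞.
The angular integral contributes 4π, leaving ∫₀^∞ s²|φ|² ds.
Recall ∫₀^∞ s^m e^(−s/β) ds = m!·β^(m+1), the integral (without the A² prefactor) comes out to 8·π·a^3/3.
Substituting a = 4.90 gives A² = 0.001015, so A = 0.03185.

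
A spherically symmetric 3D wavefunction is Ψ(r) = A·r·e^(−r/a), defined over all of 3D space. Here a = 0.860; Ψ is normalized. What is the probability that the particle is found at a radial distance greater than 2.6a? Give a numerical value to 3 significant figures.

P ≈ 0.406

P = ∫ |Ψ|² 4πr² dr over r > 2.6a.
A² is fixed by ∫₀^∞ 4πr²|Ψ|² dr = 1, i.e. A² = (3·π·a^5)^(−1).
Substituting u = r/a, A², 4π and the length scale all cancel in the ratio: P = ∫_{2.6}^{∞} u^4·e^(-2·u) du / ∫_{0}^{∞} u^4·e^(-2·u) du.
With ∫ u^4·e^(-2·u) du = -(u^4/2 + u^3 + 3·u^2/2 + 3·u/2 + 3/4)·e^(-2·u) + C, the region integral is ≈ 0.30460 and the full one is 3/4.
This evaluates to P = 0.4061.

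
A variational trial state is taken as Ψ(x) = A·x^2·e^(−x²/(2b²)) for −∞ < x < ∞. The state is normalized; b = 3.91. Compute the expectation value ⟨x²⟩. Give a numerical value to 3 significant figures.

⟨x²⟩ = ∫ x^2 |Ψ|² dx over the full domain.
Differentiating ∫e^(−αx²) dx = √(π/α) under α to get the higher moments, evaluating both integrals, ⟨x²⟩ = 5·b^2/2.
Putting b = 3.91 gives 38.22.

⟨x^2⟩ ≈ 38.2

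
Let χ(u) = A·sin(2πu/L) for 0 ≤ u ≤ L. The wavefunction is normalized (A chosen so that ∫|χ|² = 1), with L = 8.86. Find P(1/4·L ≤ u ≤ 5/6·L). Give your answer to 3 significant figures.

P = ∫_{1/4·L}^{5/6·L} |χ(u)|² du.
The normalization integral ∫|χ|²du over the whole domain equals L/2·A², and A² cancels in the ratio.
In terms of t = u/L (A² and the length scale cancel between numerator and denominator), P = [∫_{1/4}^{5/6} sin(2·π·t)^2 dt] / [∫_{0}^{1} sin(2·π·t)^2 dt].
An antiderivative of sin(2·π·t)^2 is t/2 - sin(4·π·t)/(8·π); evaluating from 1/4 to 5/6 gives √(3)/(16·π) + 7/24, while the full integral is 1/2.
Taking the ratio, P = √(3)/(8·π) + 7/12.

P ≈ 0.652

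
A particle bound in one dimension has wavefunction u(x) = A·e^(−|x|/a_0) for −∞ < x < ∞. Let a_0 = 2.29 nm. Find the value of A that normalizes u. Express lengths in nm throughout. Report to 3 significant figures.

The normalization condition is ∫|u|² dx = 1 from −∞ to ∞.
With ∫₀^∞ x^0 e^(−αx) dx = 0!/α^1, carrying out the integral gives A² · a_0.
Hence A² = 1/[a_0].
Substituting a_0 = 2.29 gives A² = 0.4367, so A = 0.6608.

A ≈ 0.661 nm^(-1/2)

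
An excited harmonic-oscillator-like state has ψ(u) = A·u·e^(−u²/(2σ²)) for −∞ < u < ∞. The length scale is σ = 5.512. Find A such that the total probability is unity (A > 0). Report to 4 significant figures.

A ≈ 0.08208

Require ∫ |ψ|² du = 1 over the whole domain.
Differentiating ∫e^(−αu²) du = √(π/α) under α to get the higher moments, ∫|ψ|² du = A²·(√(π)·σ^3/2).
So A² = (√(π)·σ^3/2)^(−1).
With σ = 5.512: A² = 0.0067379 and A = 0.082085.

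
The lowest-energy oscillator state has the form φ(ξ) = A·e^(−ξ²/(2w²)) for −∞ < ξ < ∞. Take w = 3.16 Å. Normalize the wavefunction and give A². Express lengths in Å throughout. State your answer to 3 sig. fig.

A^2 ≈ 0.179 Å^(-1)

Normalization requires ∫|φ|² dξ = 1, integrated from −∞ to ∞.
Differentiating ∫e^(−αξ²) dξ = √(π/α) under α to get the higher moments, ∫|φ|² dξ = A²·(√(π)·w).
So A² = (√(π)·w)^(−1).
Substituting w = 3.16 gives A² = 0.1785, so A = 0.4225.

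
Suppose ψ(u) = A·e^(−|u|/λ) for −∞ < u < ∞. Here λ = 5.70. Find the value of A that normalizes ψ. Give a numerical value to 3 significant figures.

A ≈ 0.419

Require ∫ |ψ|² du = 1 over the whole domain.
Carrying out the integral gives A² · λ.
Setting this equal to 1 gives A² = 1/(λ).
Plugging in λ = 5.70 yields A = 0.4189.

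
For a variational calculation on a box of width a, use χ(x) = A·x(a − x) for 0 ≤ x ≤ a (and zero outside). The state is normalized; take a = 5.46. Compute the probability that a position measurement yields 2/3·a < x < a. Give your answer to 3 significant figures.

|χ|² is the probability density, so P = ∫_{2/3·a}^{a} |χ|² dx.
Since A² = 1/(a^5/30), this is the region integral divided by the full normalization integral.
Let u = x/a; then A² and the length scale cancel, so P = ∫_{2/3}^{1} u^2·(1 - u)^2 du ÷ ∫_{0}^{1} u^2·(1 - u)^2 du.
With ∫ u^2·(1 - u)^2 du = u^3·(6·u^2 - 15·u + 10)/30 + C, the region integral is 17/2430 and the full one is 1/30.
Evaluating gives P = 17/81.

P ≈ 0.210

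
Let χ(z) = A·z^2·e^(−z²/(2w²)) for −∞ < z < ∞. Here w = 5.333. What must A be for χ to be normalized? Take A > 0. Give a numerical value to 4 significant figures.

We need A² ∫|f|² dz = 1, taking the integral from −∞ to ∞.
Using the Gaussian integral ∫_{−∞}^{∞} e^(−αz²) dz = √(π/α), carrying out the integral gives A² · 3·√(π)·w^5/4.
Setting this equal to 1 gives A² = 1/(3·√(π)·w^5/4).
Plugging in w = 5.333 yields A = 0.013205.

A ≈ 0.01321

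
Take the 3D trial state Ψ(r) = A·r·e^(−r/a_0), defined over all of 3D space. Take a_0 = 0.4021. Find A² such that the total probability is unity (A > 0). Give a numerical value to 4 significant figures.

We need A² ∫|f|² 4πr² dr = 1, taking the integral from 0 to ∞.
The angular integral contributes 4π, leaving ∫₀^∞ r²|Ψ|² dr.
The integral (without the A² prefactor) comes out to 3·π·a_0^5.
Substituting a_0 = 0.4021 gives A² = 10.094, so A = 3.1771.

A^2 ≈ 10.09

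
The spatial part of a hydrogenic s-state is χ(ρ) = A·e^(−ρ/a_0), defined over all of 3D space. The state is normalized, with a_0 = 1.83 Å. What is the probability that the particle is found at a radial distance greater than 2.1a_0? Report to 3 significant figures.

Integrate the radial probability density 4πρ²|χ|² over ρ > 2.1a_0.
A² is fixed by ∫₀^∞ 4πρ²|χ|² dρ = 1, i.e. A² = (π·a_0^3)^(−1).
In terms of u = ρ/a_0 (A², 4π and the length scale all cancel between numerator and denominator), P = [∫_{2.1}^{∞} u^2·e^(-2·u) du] / [∫_{0}^{∞} u^2·e^(-2·u) du].
Using ∫ u^2·e^(-2·u) du = -(2·u^2 + 2·u + 1)·e^(-2·u)/4, the numerator is 701·e^(-21/5)/200 and the denominator is 1/4.
Taking the ratio yields P = 0.2102.

P ≈ 0.210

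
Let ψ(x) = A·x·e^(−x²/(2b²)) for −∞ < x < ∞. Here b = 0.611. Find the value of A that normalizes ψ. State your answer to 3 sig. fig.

Normalization requires ∫|ψ|² dx = 1, integrated from −∞ to ∞.
With ∫_{−∞}^{∞} x^(2m) e^(−αx²) dx = (2m−1)!!·√π / (2^m α^(m+1/2)), the integral (without the A² prefactor) comes out to √(π)·b^3/2.
So A² = (√(π)·b^3/2)^(−1).
Plugging in b = 0.611 yields A = 2.224.

A ≈ 2.22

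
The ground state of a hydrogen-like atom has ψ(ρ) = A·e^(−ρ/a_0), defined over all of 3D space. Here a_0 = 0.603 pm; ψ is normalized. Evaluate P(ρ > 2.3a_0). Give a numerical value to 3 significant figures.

P = ∫ |ψ|² 4πρ² dρ over ρ > 2.3a_0.
The full normalization integral is A²·[π·a_0^3] = 1, fixing A².
In terms of u = ρ/a_0 (A², 4π and the length scale all cancel between numerator and denominator), P = [∫_{2.3}^{∞} u^2·e^(-2·u) du] / [∫_{0}^{∞} u^2·e^(-2·u) du].
Using ∫ u^2·e^(-2·u) du = -(2·u^2 + 2·u + 1)·e^(-2·u)/4, the numerator is 809·e^(-23/5)/200 and the denominator is 1/4.
Taking the ratio yields P = 0.1626.

P ≈ 0.163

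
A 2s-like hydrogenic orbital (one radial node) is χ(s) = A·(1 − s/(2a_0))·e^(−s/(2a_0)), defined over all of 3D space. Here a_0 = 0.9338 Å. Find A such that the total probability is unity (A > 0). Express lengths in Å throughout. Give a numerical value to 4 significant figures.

The normalization condition is ∫|χ|² 4πs² ds = 1 from 0 to ∞.
The angular integral contributes 4π, leaving ∫₀^∞ s²|χ|² ds.
With ∫₀^∞ s^4 e^(−αs) ds = 4!/α^5, ∫|χ|² 4πs² ds = A²·(8·π·a_0^3).
Plugging in a_0 = 0.9338 yields A = 0.22105.

A ≈ 0.2211 Å^(-3/2)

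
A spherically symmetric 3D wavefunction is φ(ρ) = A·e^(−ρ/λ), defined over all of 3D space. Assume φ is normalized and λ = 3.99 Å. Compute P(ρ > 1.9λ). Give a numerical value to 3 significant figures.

P ≈ 0.269

P = ∫ |φ|² 4πρ² dρ over ρ > 1.9λ.
Normalization gives A² = 1/(π·λ^3).
Let u = ρ/λ; then A², 4π and the length scale all cancel, so P = ∫_{1.9}^{∞} u^2·e^(-2·u) du ÷ ∫_{0}^{∞} u^2·e^(-2·u) du.
An antiderivative of u^2·e^(-2·u) is -(2·u^2 + 2·u + 1)·e^(-2·u)/4; evaluating from 1.9 to ∞ gives 601·e^(-19/5)/200, while the full integral is 1/4.
This evaluates to P = 0.2689.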